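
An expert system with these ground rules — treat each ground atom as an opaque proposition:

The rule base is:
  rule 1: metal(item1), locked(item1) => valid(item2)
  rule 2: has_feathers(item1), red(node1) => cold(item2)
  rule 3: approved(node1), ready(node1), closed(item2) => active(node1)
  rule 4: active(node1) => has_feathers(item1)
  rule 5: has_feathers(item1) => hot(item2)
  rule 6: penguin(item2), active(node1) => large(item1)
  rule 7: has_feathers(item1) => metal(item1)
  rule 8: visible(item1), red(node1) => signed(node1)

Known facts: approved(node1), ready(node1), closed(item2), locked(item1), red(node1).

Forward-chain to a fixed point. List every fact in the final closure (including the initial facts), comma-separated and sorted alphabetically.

active(node1), approved(node1), closed(item2), cold(item2), has_feathers(item1), hot(item2), locked(item1), metal(item1), ready(node1), red(node1), valid(item2)

Round 1: rule 3 [approved(node1), ready(node1), closed(item2) => active(node1)]. Adds active(node1).
Round 2: rule 4 [active(node1) => has_feathers(item1)]. Adds has_feathers(item1).
Round 3: rule 2 [has_feathers(item1), red(node1) => cold(item2)]; rule 5 [has_feathers(item1) => hot(item2)]; rule 7 [has_feathers(item1) => metal(item1)]. Adds cold(item2), hot(item2), metal(item1).
Round 4: rule 1 [metal(item1), locked(item1) => valid(item2)]. Adds valid(item2).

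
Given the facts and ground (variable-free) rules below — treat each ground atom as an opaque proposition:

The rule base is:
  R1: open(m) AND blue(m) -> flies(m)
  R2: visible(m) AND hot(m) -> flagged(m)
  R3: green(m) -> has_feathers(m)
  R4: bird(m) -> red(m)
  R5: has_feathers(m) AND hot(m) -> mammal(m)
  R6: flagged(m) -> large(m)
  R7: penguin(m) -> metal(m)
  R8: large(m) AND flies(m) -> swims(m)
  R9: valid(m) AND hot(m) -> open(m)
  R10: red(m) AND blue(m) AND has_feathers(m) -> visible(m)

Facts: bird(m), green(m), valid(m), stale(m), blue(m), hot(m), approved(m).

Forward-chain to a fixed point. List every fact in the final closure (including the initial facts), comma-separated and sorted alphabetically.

Round 1 fires R3, R4, R9, giving has_feathers(m), red(m), open(m).
Round 2 fires R1, R5, R10, giving flies(m), mammal(m), visible(m).
Round 3 fires R2, giving flagged(m).
Round 4 fires R6, giving large(m).
Round 5 fires R8, giving swims(m).

approved(m), bird(m), blue(m), flagged(m), flies(m), green(m), has_feathers(m), hot(m), large(m), mammal(m), open(m), red(m), stale(m), swims(m), valid(m), visible(m)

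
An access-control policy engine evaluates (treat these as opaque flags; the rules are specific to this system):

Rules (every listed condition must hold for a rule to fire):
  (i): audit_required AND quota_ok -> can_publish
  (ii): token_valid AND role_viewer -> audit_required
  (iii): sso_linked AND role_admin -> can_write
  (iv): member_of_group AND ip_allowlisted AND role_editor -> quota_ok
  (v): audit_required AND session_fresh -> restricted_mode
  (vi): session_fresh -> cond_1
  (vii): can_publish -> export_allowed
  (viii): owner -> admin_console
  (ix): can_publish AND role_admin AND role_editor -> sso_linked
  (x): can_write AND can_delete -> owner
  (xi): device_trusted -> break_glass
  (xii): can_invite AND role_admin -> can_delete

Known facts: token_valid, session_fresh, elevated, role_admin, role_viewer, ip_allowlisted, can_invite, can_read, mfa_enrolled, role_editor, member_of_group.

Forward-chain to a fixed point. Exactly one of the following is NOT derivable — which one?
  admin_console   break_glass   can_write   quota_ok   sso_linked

Round 1 — (ii), (iv), (vi), (xii), derive audit_required, quota_ok, cond_1, can_delete.
Round 2 — (i), (v), derive can_publish, restricted_mode.
Round 3 — (vii), (ix), derive export_allowed, sso_linked.
Round 4 — (iii), derive can_write.
Round 5 — (x), derive owner.
Round 6 — (viii), derive admin_console.
Derived: can_write (round 4), sso_linked (round 3), quota_ok (round 1), admin_console (round 6). break_glass never appears in any round.

break_glass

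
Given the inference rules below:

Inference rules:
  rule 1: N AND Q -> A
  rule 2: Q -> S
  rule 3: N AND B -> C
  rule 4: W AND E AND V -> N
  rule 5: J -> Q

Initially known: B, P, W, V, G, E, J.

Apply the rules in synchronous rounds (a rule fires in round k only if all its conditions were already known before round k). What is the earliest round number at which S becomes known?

2

[1] rule 4 [W AND E AND V -> N]; rule 5 [J -> Q]. ⇒ new: N, Q.
[2] rule 1 [N AND Q -> A]; rule 2 [Q -> S]; rule 3 [N AND B -> C]. ⇒ new: A, S, C.
S first appears in round 2.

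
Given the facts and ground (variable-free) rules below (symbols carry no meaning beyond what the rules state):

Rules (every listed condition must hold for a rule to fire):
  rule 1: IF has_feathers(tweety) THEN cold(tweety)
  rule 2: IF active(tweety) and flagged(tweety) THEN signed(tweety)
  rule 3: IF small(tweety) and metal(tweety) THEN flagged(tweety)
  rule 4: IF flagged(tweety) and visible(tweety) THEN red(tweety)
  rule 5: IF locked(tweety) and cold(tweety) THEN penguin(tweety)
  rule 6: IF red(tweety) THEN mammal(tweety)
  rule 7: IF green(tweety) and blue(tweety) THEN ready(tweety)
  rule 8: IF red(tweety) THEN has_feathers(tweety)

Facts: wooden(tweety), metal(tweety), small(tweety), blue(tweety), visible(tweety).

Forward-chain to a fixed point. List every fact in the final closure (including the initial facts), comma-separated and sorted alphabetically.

blue(tweety), cold(tweety), flagged(tweety), has_feathers(tweety), mammal(tweety), metal(tweety), red(tweety), small(tweety), visible(tweety), wooden(tweety)

[1] rule 3 [IF small(tweety) and metal(tweety) THEN flagged(tweety)]. ⇒ new: flagged(tweety).
[2] rule 4 [IF flagged(tweety) and visible(tweety) THEN red(tweety)]. ⇒ new: red(tweety).
[3] rule 6 [IF red(tweety) THEN mammal(tweety)]; rule 8 [IF red(tweety) THEN has_feathers(tweety)]. ⇒ new: mammal(tweety), has_feathers(tweety).
[4] rule 1 [IF has_feathers(tweety) THEN cold(tweety)]. ⇒ new: cold(tweety).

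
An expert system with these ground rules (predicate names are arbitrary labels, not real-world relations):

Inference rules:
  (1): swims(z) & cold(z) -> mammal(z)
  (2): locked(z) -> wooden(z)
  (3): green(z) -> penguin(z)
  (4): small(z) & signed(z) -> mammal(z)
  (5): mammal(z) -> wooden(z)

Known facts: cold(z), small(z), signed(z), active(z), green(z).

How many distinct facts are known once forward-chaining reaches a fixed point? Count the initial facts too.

8

Round 1: (3) [green(z) -> penguin(z)]; (4) [small(z) & signed(z) -> mammal(z)]. Adds penguin(z), mammal(z).
Round 2: (5) [mammal(z) -> wooden(z)]. Adds wooden(z).
Closure: {active(z), cold(z), green(z), mammal(z), penguin(z), signed(z), small(z), wooden(z)} — 8 facts.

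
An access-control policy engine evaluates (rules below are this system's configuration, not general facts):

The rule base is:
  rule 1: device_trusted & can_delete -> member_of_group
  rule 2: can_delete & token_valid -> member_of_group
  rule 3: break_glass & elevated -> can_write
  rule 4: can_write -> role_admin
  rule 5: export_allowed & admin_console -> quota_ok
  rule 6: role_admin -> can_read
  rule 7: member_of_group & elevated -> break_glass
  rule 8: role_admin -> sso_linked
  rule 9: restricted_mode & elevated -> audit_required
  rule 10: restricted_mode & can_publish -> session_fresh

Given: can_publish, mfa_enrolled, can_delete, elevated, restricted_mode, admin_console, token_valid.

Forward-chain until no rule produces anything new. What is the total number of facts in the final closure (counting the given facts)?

Round 1 — rule 2, rule 9, rule 10, derive member_of_group, audit_required, session_fresh.
Round 2 — rule 7, derive break_glass.
Round 3 — rule 3, derive can_write.
Round 4 — rule 4, derive role_admin.
Round 5 — rule 6, rule 8, derive can_read, sso_linked.
Closure: {admin_console, audit_required, break_glass, can_delete, can_publish, can_read, can_write, elevated, member_of_group, mfa_enrolled, restricted_mode, role_admin, session_fresh, sso_linked, token_valid} — 15 facts.

15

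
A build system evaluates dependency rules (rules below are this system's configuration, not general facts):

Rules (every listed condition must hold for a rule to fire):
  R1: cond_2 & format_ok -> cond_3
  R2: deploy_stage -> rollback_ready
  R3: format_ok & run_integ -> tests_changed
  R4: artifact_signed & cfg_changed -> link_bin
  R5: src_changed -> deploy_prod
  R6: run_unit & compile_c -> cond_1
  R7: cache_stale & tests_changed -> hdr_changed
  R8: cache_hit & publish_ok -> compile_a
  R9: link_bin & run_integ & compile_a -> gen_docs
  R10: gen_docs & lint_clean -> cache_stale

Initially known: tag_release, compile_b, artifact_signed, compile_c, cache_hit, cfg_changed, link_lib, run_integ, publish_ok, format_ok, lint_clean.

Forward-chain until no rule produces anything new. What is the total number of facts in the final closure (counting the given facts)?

Round 1: R3 [format_ok & run_integ -> tests_changed]; R4 [artifact_signed & cfg_changed -> link_bin]; R8 [cache_hit & publish_ok -> compile_a]. New: tests_changed, link_bin, compile_a.
Round 2: R9 [link_bin & run_integ & compile_a -> gen_docs]. New: gen_docs.
Round 3: R10 [gen_docs & lint_clean -> cache_stale]. New: cache_stale.
Round 4: R7 [cache_stale & tests_changed -> hdr_changed]. New: hdr_changed.
Closure: {artifact_signed, cache_hit, cache_stale, cfg_changed, compile_a, compile_b, compile_c, format_ok, gen_docs, hdr_changed, link_bin, link_lib, lint_clean, publish_ok, run_integ, tag_release, tests_changed} — 17 facts.

17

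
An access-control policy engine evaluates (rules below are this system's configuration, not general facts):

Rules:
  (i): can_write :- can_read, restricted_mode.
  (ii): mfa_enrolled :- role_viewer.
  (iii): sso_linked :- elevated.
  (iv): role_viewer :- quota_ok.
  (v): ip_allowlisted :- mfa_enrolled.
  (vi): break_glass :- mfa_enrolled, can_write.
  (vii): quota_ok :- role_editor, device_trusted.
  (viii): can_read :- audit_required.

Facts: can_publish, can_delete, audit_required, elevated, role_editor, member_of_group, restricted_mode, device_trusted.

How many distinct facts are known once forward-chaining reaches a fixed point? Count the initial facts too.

[1] (iii) [sso_linked :- elevated.]; (vii) [quota_ok :- role_editor, device_trusted.]; (viii) [can_read :- audit_required.]. ⇒ new: sso_linked, quota_ok, can_read.
[2] (i) [can_write :- can_read, restricted_mode.]; (iv) [role_viewer :- quota_ok.]. ⇒ new: can_write, role_viewer.
[3] (ii) [mfa_enrolled :- role_viewer.]. ⇒ new: mfa_enrolled.
[4] (v) [ip_allowlisted :- mfa_enrolled.]; (vi) [break_glass :- mfa_enrolled, can_write.]. ⇒ new: ip_allowlisted, break_glass.
Closure: {audit_required, break_glass, can_delete, can_publish, can_read, can_write, device_trusted, elevated, ip_allowlisted, member_of_group, mfa_enrolled, quota_ok, restricted_mode, role_editor, role_viewer, sso_linked} — 16 facts.

16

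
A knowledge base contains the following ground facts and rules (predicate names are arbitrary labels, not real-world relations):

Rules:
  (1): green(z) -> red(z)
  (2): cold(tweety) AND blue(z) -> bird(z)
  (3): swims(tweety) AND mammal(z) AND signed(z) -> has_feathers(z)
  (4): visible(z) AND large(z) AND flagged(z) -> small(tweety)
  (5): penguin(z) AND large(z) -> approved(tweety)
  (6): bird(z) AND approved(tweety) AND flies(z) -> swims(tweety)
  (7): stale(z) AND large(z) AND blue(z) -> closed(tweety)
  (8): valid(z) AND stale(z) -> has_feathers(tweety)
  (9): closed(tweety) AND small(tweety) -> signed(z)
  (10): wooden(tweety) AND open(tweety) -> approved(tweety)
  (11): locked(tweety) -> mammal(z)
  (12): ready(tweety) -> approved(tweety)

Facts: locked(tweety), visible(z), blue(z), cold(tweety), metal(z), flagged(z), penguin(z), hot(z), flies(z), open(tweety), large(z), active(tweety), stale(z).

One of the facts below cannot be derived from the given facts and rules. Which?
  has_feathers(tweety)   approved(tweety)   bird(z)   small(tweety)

Round 1: (2) [cold(tweety) AND blue(z) -> bird(z)]; (4) [visible(z) AND large(z) AND flagged(z) -> small(tweety)]; (5) [penguin(z) AND large(z) -> approved(tweety)]; (7) [stale(z) AND large(z) AND blue(z) -> closed(tweety)]; (11) [locked(tweety) -> mammal(z)]. New: bird(z), small(tweety), approved(tweety), closed(tweety), mammal(z).
Round 2: (6) [bird(z) AND approved(tweety) AND flies(z) -> swims(tweety)]; (9) [closed(tweety) AND small(tweety) -> signed(z)]. New: swims(tweety), signed(z).
Round 3: (3) [swims(tweety) AND mammal(z) AND signed(z) -> has_feathers(z)]. New: has_feathers(z).
Derived: approved(tweety) (round 1), bird(z) (round 1), small(tweety) (round 1). has_feathers(tweety) never appears in any round.

has_feathers(tweety)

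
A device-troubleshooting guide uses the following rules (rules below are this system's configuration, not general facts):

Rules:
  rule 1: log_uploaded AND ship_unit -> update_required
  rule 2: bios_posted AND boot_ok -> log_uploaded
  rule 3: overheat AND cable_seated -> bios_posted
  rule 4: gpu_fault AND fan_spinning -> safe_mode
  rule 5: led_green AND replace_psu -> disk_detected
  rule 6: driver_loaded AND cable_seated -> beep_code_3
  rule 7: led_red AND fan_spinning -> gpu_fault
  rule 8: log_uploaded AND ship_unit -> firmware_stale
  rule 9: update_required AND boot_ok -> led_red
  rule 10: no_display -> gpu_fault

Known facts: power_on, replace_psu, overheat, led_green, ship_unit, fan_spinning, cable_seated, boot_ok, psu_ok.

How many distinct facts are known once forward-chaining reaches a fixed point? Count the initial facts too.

Round 1: rule 3 [overheat AND cable_seated -> bios_posted]; rule 5 [led_green AND replace_psu -> disk_detected]. New: bios_posted, disk_detected.
Round 2: rule 2 [bios_posted AND boot_ok -> log_uploaded]. New: log_uploaded.
Round 3: rule 1 [log_uploaded AND ship_unit -> update_required]; rule 8 [log_uploaded AND ship_unit -> firmware_stale]. New: update_required, firmware_stale.
Round 4: rule 9 [update_required AND boot_ok -> led_red]. New: led_red.
Round 5: rule 7 [led_red AND fan_spinning -> gpu_fault]. New: gpu_fault.
Round 6: rule 4 [gpu_fault AND fan_spinning -> safe_mode]. New: safe_mode.
Closure: {bios_posted, boot_ok, cable_seated, disk_detected, fan_spinning, firmware_stale, gpu_fault, led_green, led_red, log_uploaded, overheat, power_on, psu_ok, replace_psu, safe_mode, ship_unit, update_required} — 17 facts.

17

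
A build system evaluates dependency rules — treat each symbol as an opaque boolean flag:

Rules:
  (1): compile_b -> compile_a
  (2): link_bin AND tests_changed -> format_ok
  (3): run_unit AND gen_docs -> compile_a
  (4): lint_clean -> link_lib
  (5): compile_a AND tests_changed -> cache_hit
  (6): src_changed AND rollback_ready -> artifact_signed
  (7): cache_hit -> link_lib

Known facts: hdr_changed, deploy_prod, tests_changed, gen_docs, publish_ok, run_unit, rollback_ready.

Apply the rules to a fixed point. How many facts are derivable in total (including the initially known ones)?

Round 1: (3) [run_unit AND gen_docs -> compile_a]. Adds compile_a.
Round 2: (5) [compile_a AND tests_changed -> cache_hit]. Adds cache_hit.
Round 3: (7) [cache_hit -> link_lib]. Adds link_lib.
Closure: {cache_hit, compile_a, deploy_prod, gen_docs, hdr_changed, link_lib, publish_ok, rollback_ready, run_unit, tests_changed} — 10 facts.

10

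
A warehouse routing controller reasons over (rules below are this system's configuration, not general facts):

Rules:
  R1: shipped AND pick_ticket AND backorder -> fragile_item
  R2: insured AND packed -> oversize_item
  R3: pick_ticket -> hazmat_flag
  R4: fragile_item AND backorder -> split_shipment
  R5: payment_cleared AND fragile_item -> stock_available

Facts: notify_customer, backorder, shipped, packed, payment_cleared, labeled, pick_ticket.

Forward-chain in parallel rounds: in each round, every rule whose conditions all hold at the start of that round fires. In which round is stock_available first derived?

Round 1 — R1, R3, derive fragile_item, hazmat_flag.
Round 2 — R4, R5, derive split_shipment, stock_available.
stock_available first appears in round 2.

2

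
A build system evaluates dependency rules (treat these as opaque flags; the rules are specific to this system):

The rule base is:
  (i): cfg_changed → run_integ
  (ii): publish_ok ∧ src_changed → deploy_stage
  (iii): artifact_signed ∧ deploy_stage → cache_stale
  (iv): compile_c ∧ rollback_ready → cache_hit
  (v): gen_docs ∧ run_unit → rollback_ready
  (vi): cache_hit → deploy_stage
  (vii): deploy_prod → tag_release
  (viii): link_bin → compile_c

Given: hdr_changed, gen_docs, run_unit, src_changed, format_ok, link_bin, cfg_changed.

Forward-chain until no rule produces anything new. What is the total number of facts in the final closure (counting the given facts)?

[1] (i) [cfg_changed → run_integ]; (v) [gen_docs ∧ run_unit → rollback_ready]; (viii) [link_bin → compile_c]. ⇒ new: run_integ, rollback_ready, compile_c.
[2] (iv) [compile_c ∧ rollback_ready → cache_hit]. ⇒ new: cache_hit.
[3] (vi) [cache_hit → deploy_stage]. ⇒ new: deploy_stage.
Closure: {cache_hit, cfg_changed, compile_c, deploy_stage, format_ok, gen_docs, hdr_changed, link_bin, rollback_ready, run_integ, run_unit, src_changed} — 12 facts.

12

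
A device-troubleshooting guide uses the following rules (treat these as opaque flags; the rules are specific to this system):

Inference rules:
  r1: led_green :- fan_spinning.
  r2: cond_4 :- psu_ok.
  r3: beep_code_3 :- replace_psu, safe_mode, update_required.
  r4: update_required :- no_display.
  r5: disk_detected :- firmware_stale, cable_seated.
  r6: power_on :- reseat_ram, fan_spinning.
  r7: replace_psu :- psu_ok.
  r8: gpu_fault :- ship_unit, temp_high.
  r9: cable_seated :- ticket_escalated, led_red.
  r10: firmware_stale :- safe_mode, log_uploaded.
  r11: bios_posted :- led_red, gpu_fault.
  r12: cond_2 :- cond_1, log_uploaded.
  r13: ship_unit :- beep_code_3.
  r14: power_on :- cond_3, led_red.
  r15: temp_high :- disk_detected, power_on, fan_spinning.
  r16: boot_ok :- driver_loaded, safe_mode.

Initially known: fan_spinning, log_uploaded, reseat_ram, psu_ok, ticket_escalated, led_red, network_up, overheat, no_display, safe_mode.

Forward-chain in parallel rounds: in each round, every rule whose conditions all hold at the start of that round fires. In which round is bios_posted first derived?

Round 1 — r1, r2, r4, r6, r7, r9, r10, derive led_green, cond_4, update_required, power_on, replace_psu, cable_seated, firmware_stale.
Round 2 — r3, r5, derive beep_code_3, disk_detected.
Round 3 — r13, r15, derive ship_unit, temp_high.
Round 4 — r8, derive gpu_fault.
Round 5 — r11, derive bios_posted.
bios_posted first appears in round 5.

5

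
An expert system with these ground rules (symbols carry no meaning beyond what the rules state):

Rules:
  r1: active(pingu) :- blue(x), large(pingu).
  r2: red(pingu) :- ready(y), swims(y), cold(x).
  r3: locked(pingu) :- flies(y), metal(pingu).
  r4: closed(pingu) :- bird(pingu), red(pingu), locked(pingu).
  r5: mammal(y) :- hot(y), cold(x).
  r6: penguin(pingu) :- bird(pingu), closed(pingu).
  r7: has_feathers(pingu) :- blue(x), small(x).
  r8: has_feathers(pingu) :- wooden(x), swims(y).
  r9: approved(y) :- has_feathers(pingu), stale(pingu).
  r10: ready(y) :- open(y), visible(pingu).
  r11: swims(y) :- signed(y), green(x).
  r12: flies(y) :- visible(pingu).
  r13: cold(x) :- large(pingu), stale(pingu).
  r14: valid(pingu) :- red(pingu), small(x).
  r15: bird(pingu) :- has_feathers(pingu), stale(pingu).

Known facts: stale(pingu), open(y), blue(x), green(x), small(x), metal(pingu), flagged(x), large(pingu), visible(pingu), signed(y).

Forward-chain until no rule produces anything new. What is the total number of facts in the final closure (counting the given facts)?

23

Round 1: r1 [active(pingu) :- blue(x), large(pingu).]; r7 [has_feathers(pingu) :- blue(x), small(x).]; r10 [ready(y) :- open(y), visible(pingu).]; r11 [swims(y) :- signed(y), green(x).]; r12 [flies(y) :- visible(pingu).]; r13 [cold(x) :- large(pingu), stale(pingu).]. New: active(pingu), has_feathers(pingu), ready(y), swims(y), flies(y), cold(x).
Round 2: r2 [red(pingu) :- ready(y), swims(y), cold(x).]; r3 [locked(pingu) :- flies(y), metal(pingu).]; r9 [approved(y) :- has_feathers(pingu), stale(pingu).]; r15 [bird(pingu) :- has_feathers(pingu), stale(pingu).]. New: red(pingu), locked(pingu), approved(y), bird(pingu).
Round 3: r4 [closed(pingu) :- bird(pingu), red(pingu), locked(pingu).]; r14 [valid(pingu) :- red(pingu), small(x).]. New: closed(pingu), valid(pingu).
Round 4: r6 [penguin(pingu) :- bird(pingu), closed(pingu).]. New: penguin(pingu).
Closure: {active(pingu), approved(y), bird(pingu), blue(x), closed(pingu), cold(x), flagged(x), flies(y), green(x), has_feathers(pingu), large(pingu), locked(pingu), metal(pingu), open(y), penguin(pingu), ready(y), red(pingu), signed(y), small(x), stale(pingu), swims(y), valid(pingu), visible(pingu)} — 23 facts.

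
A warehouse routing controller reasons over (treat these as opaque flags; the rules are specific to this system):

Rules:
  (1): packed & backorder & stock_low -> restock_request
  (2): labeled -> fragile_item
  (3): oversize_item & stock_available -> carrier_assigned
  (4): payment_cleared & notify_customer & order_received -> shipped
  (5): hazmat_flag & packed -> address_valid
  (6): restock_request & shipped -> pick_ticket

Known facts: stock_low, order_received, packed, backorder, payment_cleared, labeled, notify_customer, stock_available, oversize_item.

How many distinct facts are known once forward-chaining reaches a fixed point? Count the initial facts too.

14

[1] (1) [packed & backorder & stock_low -> restock_request]; (2) [labeled -> fragile_item]; (3) [oversize_item & stock_available -> carrier_assigned]; (4) [payment_cleared & notify_customer & order_received -> shipped]. ⇒ new: restock_request, fragile_item, carrier_assigned, shipped.
[2] (6) [restock_request & shipped -> pick_ticket]. ⇒ new: pick_ticket.
Closure: {backorder, carrier_assigned, fragile_item, labeled, notify_customer, order_received, oversize_item, packed, payment_cleared, pick_ticket, restock_request, shipped, stock_available, stock_low} — 14 facts.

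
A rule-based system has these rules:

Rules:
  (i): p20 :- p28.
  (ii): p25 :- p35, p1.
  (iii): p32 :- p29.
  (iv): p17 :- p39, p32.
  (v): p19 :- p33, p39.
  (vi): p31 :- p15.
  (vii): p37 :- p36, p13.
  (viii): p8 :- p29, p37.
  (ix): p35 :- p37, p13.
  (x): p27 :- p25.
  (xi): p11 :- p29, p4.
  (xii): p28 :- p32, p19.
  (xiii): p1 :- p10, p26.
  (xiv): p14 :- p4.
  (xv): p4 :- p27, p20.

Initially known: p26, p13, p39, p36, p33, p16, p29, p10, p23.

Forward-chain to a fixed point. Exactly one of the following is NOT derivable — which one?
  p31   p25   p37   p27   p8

p31

[1] (iii) [p32 :- p29.]; (v) [p19 :- p33, p39.]; (vii) [p37 :- p36, p13.]; (xiii) [p1 :- p10, p26.]. ⇒ new: p32, p19, p37, p1.
[2] (iv) [p17 :- p39, p32.]; (viii) [p8 :- p29, p37.]; (ix) [p35 :- p37, p13.]; (xii) [p28 :- p32, p19.]. ⇒ new: p17, p8, p35, p28.
[3] (i) [p20 :- p28.]; (ii) [p25 :- p35, p1.]. ⇒ new: p20, p25.
[4] (x) [p27 :- p25.]. ⇒ new: p27.
[5] (xv) [p4 :- p27, p20.]. ⇒ new: p4.
[6] (xi) [p11 :- p29, p4.]; (xiv) [p14 :- p4.]. ⇒ new: p11, p14.
Derived: p25 (round 3), p8 (round 2), p27 (round 4), p37 (round 1). p31 never appears in any round.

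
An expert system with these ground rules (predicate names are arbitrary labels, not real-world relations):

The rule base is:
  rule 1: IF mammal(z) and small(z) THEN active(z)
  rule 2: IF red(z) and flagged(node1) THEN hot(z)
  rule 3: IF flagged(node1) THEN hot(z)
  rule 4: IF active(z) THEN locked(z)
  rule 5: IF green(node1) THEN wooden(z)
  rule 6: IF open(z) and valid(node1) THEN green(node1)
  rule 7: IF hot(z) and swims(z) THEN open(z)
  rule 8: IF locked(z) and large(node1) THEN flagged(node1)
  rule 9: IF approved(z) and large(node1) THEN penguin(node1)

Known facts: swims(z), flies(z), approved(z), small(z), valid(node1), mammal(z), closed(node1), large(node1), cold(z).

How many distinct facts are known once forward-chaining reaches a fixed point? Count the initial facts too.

17

Round 1: rule 1 [IF mammal(z) and small(z) THEN active(z)]; rule 9 [IF approved(z) and large(node1) THEN penguin(node1)]. Adds active(z), penguin(node1).
Round 2: rule 4 [IF active(z) THEN locked(z)]. Adds locked(z).
Round 3: rule 8 [IF locked(z) and large(node1) THEN flagged(node1)]. Adds flagged(node1).
Round 4: rule 3 [IF flagged(node1) THEN hot(z)]. Adds hot(z).
Round 5: rule 7 [IF hot(z) and swims(z) THEN open(z)]. Adds open(z).
Round 6: rule 6 [IF open(z) and valid(node1) THEN green(node1)]. Adds green(node1).
Round 7: rule 5 [IF green(node1) THEN wooden(z)]. Adds wooden(z).
Closure: {active(z), approved(z), closed(node1), cold(z), flagged(node1), flies(z), green(node1), hot(z), large(node1), locked(z), mammal(z), open(z), penguin(node1), small(z), swims(z), valid(node1), wooden(z)} — 17 facts.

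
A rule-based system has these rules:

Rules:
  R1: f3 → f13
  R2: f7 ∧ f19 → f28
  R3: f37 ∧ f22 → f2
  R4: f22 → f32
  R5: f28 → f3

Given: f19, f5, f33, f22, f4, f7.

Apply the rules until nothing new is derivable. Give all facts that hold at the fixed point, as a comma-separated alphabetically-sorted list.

Round 1: R2 [f7 ∧ f19 → f28]; R4 [f22 → f32]. New: f28, f32.
Round 2: R5 [f28 → f3]. New: f3.
Round 3: R1 [f3 → f13]. New: f13.

f13, f19, f22, f28, f3, f32, f33, f4, f5, f7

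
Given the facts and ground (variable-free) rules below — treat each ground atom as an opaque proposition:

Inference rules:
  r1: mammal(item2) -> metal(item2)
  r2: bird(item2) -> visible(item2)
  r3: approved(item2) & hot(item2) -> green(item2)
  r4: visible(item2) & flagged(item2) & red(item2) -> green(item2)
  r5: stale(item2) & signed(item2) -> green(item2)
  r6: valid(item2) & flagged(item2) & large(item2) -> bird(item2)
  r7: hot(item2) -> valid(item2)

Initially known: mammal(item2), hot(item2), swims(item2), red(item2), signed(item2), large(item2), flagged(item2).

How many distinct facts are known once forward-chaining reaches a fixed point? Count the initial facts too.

Round 1: r1 [mammal(item2) -> metal(item2)]; r7 [hot(item2) -> valid(item2)]. Adds metal(item2), valid(item2).
Round 2: r6 [valid(item2) & flagged(item2) & large(item2) -> bird(item2)]. Adds bird(item2).
Round 3: r2 [bird(item2) -> visible(item2)]. Adds visible(item2).
Round 4: r4 [visible(item2) & flagged(item2) & red(item2) -> green(item2)]. Adds green(item2).
Closure: {bird(item2), flagged(item2), green(item2), hot(item2), large(item2), mammal(item2), metal(item2), red(item2), signed(item2), swims(item2), valid(item2), visible(item2)} — 12 facts.

12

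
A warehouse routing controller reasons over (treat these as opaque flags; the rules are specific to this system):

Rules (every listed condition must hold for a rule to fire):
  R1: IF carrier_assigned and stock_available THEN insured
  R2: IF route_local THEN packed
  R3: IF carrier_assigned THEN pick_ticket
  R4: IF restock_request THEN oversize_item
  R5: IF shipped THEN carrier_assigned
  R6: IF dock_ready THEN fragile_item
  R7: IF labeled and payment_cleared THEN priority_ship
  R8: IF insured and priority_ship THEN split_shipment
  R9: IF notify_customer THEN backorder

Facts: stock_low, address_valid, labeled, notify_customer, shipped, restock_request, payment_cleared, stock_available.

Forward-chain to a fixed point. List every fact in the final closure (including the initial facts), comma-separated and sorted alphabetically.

address_valid, backorder, carrier_assigned, insured, labeled, notify_customer, oversize_item, payment_cleared, pick_ticket, priority_ship, restock_request, shipped, split_shipment, stock_available, stock_low

Round 1: R4 [IF restock_request THEN oversize_item]; R5 [IF shipped THEN carrier_assigned]; R7 [IF labeled and payment_cleared THEN priority_ship]; R9 [IF notify_customer THEN backorder]. New: oversize_item, carrier_assigned, priority_ship, backorder.
Round 2: R1 [IF carrier_assigned and stock_available THEN insured]; R3 [IF carrier_assigned THEN pick_ticket]. New: insured, pick_ticket.
Round 3: R8 [IF insured and priority_ship THEN split_shipment]. New: split_shipment.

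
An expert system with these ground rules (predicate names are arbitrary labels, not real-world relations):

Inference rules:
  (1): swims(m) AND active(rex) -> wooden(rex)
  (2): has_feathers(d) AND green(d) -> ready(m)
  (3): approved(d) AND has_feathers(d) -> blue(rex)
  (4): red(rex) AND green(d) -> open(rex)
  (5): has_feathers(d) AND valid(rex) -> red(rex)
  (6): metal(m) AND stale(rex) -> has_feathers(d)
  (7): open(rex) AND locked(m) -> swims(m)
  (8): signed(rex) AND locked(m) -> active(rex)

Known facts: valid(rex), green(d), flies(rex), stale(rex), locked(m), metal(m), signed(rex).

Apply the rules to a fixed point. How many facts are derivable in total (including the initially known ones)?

Round 1 — (6), (8), derive has_feathers(d), active(rex).
Round 2 — (2), (5), derive ready(m), red(rex).
Round 3 — (4), derive open(rex).
Round 4 — (7), derive swims(m).
Round 5 — (1), derive wooden(rex).
Closure: {active(rex), flies(rex), green(d), has_feathers(d), locked(m), metal(m), open(rex), ready(m), red(rex), signed(rex), stale(rex), swims(m), valid(rex), wooden(rex)} — 14 facts.

14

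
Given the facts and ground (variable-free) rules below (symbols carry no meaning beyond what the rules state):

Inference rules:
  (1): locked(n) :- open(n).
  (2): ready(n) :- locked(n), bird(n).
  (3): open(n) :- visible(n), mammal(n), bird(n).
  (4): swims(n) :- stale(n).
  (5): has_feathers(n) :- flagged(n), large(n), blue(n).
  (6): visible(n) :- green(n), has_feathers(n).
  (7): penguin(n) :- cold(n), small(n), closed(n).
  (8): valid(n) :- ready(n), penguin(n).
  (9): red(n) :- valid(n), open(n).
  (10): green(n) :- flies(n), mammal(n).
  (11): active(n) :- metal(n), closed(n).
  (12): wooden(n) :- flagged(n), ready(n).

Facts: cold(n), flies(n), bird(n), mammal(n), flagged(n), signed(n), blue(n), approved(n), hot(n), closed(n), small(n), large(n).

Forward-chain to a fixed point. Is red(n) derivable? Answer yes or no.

Round 1: (5) [has_feathers(n) :- flagged(n), large(n), blue(n).]; (7) [penguin(n) :- cold(n), small(n), closed(n).]; (10) [green(n) :- flies(n), mammal(n).]. Adds has_feathers(n), penguin(n), green(n).
Round 2: (6) [visible(n) :- green(n), has_feathers(n).]. Adds visible(n).
Round 3: (3) [open(n) :- visible(n), mammal(n), bird(n).]. Adds open(n).
Round 4: (1) [locked(n) :- open(n).]. Adds locked(n).
Round 5: (2) [ready(n) :- locked(n), bird(n).]. Adds ready(n).
Round 6: (8) [valid(n) :- ready(n), penguin(n).]; (12) [wooden(n) :- flagged(n), ready(n).]. Adds valid(n), wooden(n).
Round 7: (9) [red(n) :- valid(n), open(n).]. Adds red(n).
red(n) appears in round 7, so it is derivable.

yes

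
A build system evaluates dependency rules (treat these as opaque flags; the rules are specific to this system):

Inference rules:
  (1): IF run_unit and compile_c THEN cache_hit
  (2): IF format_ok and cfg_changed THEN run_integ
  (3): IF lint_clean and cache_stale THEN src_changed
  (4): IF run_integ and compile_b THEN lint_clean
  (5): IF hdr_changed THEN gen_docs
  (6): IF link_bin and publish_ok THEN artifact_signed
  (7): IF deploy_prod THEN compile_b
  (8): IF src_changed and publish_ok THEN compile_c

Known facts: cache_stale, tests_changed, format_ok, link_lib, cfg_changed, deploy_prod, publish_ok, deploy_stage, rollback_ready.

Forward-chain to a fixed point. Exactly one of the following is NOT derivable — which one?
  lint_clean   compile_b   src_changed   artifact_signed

Round 1 fires (2), (7), giving run_integ, compile_b.
Round 2 fires (4), giving lint_clean.
Round 3 fires (3), giving src_changed.
Round 4 fires (8), giving compile_c.
Derived: lint_clean (round 2), src_changed (round 3), compile_b (round 1). artifact_signed never appears in any round.

artifact_signed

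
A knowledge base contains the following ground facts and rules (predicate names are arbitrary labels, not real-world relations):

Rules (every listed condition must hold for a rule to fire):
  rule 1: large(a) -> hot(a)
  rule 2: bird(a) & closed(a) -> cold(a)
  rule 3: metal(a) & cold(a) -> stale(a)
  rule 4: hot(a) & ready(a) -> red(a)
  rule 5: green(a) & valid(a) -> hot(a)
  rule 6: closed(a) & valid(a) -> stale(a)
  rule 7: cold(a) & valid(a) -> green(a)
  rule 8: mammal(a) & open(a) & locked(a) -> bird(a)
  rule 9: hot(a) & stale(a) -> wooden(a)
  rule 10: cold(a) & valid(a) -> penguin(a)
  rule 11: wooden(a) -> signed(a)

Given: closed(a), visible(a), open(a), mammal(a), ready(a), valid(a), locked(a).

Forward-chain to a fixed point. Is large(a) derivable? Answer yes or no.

Round 1 fires rule 6, rule 8, giving stale(a), bird(a).
Round 2 fires rule 2, giving cold(a).
Round 3 fires rule 7, rule 10, giving green(a), penguin(a).
Round 4 fires rule 5, giving hot(a).
Round 5 fires rule 4, rule 9, giving red(a), wooden(a).
Round 6 fires rule 11, giving signed(a).
Fixed point reached. No rule has large(a) as a consequent, and it is not given.

no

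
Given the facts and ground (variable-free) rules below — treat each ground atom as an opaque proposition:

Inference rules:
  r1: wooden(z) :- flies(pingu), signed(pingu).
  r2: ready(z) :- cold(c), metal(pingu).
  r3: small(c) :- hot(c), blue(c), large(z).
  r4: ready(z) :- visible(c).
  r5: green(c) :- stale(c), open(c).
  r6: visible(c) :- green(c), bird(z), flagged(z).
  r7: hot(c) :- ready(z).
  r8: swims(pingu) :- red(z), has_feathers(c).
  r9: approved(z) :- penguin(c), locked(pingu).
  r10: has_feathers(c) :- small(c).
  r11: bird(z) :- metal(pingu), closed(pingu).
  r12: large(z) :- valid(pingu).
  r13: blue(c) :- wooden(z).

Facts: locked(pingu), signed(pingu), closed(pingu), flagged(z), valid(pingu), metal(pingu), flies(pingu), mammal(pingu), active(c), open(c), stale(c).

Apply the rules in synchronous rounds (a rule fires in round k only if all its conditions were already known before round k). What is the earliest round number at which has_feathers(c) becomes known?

Round 1 fires r1, r5, r11, r12, giving wooden(z), green(c), bird(z), large(z).
Round 2 fires r6, r13, giving visible(c), blue(c).
Round 3 fires r4, giving ready(z).
Round 4 fires r7, giving hot(c).
Round 5 fires r3, giving small(c).
Round 6 fires r10, giving has_feathers(c).
has_feathers(c) first appears in round 6.

6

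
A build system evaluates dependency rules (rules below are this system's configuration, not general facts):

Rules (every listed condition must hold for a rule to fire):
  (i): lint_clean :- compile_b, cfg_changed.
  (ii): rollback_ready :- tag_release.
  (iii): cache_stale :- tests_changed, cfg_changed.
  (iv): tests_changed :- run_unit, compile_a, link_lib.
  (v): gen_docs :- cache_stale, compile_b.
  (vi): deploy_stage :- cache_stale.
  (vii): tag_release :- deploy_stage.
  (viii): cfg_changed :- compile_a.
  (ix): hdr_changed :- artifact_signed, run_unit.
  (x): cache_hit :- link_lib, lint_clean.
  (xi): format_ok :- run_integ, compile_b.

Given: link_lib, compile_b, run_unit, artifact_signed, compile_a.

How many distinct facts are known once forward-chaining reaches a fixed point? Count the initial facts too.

15

Round 1 fires (iv), (viii), (ix), giving tests_changed, cfg_changed, hdr_changed.
Round 2 fires (i), (iii), giving lint_clean, cache_stale.
Round 3 fires (v), (vi), (x), giving gen_docs, deploy_stage, cache_hit.
Round 4 fires (vii), giving tag_release.
Round 5 fires (ii), giving rollback_ready.
Closure: {artifact_signed, cache_hit, cache_stale, cfg_changed, compile_a, compile_b, deploy_stage, gen_docs, hdr_changed, link_lib, lint_clean, rollback_ready, run_unit, tag_release, tests_changed} — 15 facts.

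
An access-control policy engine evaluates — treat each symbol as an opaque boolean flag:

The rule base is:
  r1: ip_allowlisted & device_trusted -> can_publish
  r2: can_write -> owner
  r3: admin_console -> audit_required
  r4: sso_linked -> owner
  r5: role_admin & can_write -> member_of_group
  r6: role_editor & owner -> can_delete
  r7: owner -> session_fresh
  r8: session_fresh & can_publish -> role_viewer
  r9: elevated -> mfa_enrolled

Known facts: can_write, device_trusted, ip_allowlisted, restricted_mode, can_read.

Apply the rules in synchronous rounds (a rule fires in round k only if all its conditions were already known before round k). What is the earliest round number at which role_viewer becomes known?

3

Round 1 — r1, r2, derive can_publish, owner.
Round 2 — r7, derive session_fresh.
Round 3 — r8, derive role_viewer.
role_viewer first appears in round 3.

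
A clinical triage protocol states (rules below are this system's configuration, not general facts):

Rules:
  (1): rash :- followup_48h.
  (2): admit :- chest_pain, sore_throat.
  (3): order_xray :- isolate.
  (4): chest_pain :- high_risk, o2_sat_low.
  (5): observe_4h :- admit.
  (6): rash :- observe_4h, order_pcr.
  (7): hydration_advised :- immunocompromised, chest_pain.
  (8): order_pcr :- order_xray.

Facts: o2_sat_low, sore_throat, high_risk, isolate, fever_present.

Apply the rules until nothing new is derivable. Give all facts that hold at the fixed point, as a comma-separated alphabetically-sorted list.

Round 1: (3) [order_xray :- isolate.]; (4) [chest_pain :- high_risk, o2_sat_low.]. New: order_xray, chest_pain.
Round 2: (2) [admit :- chest_pain, sore_throat.]; (8) [order_pcr :- order_xray.]. New: admit, order_pcr.
Round 3: (5) [observe_4h :- admit.]. New: observe_4h.
Round 4: (6) [rash :- observe_4h, order_pcr.]. New: rash.

admit, chest_pain, fever_present, high_risk, isolate, o2_sat_low, observe_4h, order_pcr, order_xray, rash, sore_throat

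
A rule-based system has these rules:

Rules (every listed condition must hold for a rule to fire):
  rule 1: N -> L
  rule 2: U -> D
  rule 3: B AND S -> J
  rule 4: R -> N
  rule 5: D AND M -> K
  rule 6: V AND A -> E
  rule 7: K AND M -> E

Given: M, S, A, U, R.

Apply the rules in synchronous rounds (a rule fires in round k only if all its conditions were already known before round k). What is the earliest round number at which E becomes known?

Round 1 fires rule 2, rule 4, giving D, N.
Round 2 fires rule 1, rule 5, giving L, K.
Round 3 fires rule 7, giving E.
E first appears in round 3.

3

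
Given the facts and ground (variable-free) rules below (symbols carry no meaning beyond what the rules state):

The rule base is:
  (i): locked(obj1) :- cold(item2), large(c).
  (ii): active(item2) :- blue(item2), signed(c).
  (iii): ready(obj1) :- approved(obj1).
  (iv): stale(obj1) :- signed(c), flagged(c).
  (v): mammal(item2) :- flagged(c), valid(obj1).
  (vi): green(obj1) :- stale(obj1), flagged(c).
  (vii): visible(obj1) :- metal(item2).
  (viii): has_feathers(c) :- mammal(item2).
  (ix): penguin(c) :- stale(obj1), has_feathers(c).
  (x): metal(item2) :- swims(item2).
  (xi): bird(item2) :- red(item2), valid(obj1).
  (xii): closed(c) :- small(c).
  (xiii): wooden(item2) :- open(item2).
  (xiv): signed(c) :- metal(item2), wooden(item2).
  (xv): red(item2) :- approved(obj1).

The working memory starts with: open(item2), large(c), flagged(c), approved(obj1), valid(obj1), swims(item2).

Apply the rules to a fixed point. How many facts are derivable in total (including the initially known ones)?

Round 1: (iii) [ready(obj1) :- approved(obj1).]; (v) [mammal(item2) :- flagged(c), valid(obj1).]; (x) [metal(item2) :- swims(item2).]; (xiii) [wooden(item2) :- open(item2).]; (xv) [red(item2) :- approved(obj1).]. Adds ready(obj1), mammal(item2), metal(item2), wooden(item2), red(item2).
Round 2: (vii) [visible(obj1) :- metal(item2).]; (viii) [has_feathers(c) :- mammal(item2).]; (xi) [bird(item2) :- red(item2), valid(obj1).]; (xiv) [signed(c) :- metal(item2), wooden(item2).]. Adds visible(obj1), has_feathers(c), bird(item2), signed(c).
Round 3: (iv) [stale(obj1) :- signed(c), flagged(c).]. Adds stale(obj1).
Round 4: (vi) [green(obj1) :- stale(obj1), flagged(c).]; (ix) [penguin(c) :- stale(obj1), has_feathers(c).]. Adds green(obj1), penguin(c).
Closure: {approved(obj1), bird(item2), flagged(c), green(obj1), has_feathers(c), large(c), mammal(item2), metal(item2), open(item2), penguin(c), ready(obj1), red(item2), signed(c), stale(obj1), swims(item2), valid(obj1), visible(obj1), wooden(item2)} — 18 facts.

18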